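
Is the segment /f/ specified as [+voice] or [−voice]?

/f/ is the voiceless labiodental fricative, hence [−voice].

[−voice]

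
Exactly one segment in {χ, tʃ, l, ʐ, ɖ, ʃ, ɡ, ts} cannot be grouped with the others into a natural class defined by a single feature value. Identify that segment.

l

The remaining segments after removing /l/ share [−sonorant]; /l/ (alveolar lateral approximant) is [+sonorant]. For every other candidate removal, the leftover set fails to share any single feature value that the removed segment lacks.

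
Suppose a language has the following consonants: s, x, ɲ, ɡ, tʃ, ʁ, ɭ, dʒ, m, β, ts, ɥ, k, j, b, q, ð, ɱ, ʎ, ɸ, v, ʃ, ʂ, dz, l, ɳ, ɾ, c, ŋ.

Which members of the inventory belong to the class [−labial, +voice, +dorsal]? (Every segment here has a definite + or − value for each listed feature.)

ɲ, ɡ, ʁ, j, ʎ, ŋ

Among the inventory, the [−labial] segments are /s, x, ɲ, ɡ, tʃ, ʁ, ɭ, dʒ, ts, k, j, q, ð, ʎ, ʃ, ʂ, dz, l, ɳ, ɾ, c, ŋ/.
Then [+voice] gives /ɲ, ɡ, ʁ, ɭ, dʒ, j, ð, ʎ, dz, l, ɳ, ɾ, ŋ/.
Among these, [+dorsal] leaves /ɲ, ɡ, ʁ, j, ʎ, ŋ/.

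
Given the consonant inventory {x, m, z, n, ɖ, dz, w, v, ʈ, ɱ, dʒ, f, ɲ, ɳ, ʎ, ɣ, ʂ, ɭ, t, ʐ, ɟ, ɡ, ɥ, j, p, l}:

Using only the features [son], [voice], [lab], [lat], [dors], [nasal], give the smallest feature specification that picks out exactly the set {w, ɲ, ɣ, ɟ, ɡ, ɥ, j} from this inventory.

[+voice, −lat, +dors]

/w, ɲ, ɣ, ɟ, ɡ, ɥ, j/ are all [+voice], [−lateral], [+dorsal], and no other segment in the inventory matches all three values. Dropping any one of them over-generates: [−lateral, +dorsal] alone would also admit /x/; [+voice, +dorsal] alone would also admit /ʎ/; [+voice, −lateral] alone would also admit /m, z, n, ɖ, …/. No other combination of two listed features picks out exactly this set either, so fewer than three features will not do.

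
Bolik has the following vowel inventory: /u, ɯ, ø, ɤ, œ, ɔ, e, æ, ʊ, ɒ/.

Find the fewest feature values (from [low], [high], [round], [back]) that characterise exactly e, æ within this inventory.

[-back, -round]

Every target segment is [-back], [-round]; each remaining inventory member fails at least one of these. Each conjunct is needed — [-round] alone would also admit /ɯ, ɤ/; [-back] alone would also admit /ø, œ/ — and no other single listed feature has exactly this extension, so two is the minimum.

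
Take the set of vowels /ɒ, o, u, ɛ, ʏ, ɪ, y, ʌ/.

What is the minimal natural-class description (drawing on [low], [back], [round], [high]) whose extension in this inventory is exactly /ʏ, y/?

The class [-back], [+round] has exactly /ʏ, y/ as its extension in this inventory. No smaller conjunction from the listed features achieves this: [+round] alone would also admit /ɒ, o, u/; [-back] alone would also admit /ɛ, ɪ/; and checking the remaining single features turns up none with this extension.

[-back, +round]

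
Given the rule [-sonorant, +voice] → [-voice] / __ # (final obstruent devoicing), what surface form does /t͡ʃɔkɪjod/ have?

[t͡ʃɔkɪjot]

/d/ satisfies [-sonorant, +voice] and sits in __ #. The [-voice] counterpart of the voiced alveolar stop is /t/. Other segments in /t͡ʃɔkɪjod/ either fail the structural description or are not in the environment, so the surface form is [t͡ʃɔkɪjot].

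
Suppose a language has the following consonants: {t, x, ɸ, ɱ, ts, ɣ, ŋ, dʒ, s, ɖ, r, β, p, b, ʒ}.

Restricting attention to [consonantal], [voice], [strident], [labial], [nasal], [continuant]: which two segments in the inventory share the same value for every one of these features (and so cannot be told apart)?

ɣ, r

Both /ɣ/ and /r/ are [+consonantal], [+voice], [−strident], [−labial], [−nasal], [+continuant]. Since the list omits [sonorant], [coronal] and [dorsal] — which do distinguish the voiced velar fricative from the alveolar trill — this pair collapses; all other pairs remain distinct.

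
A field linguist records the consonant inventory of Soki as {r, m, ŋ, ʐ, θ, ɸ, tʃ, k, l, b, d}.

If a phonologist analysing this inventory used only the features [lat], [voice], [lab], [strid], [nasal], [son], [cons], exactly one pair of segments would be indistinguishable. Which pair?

k, θ

On the given features, /k/ and /θ/ have an identical profile: [−lateral], [−voice], [−labial], [−strident], [−nasal], [−sonorant], [+consonantal]. No other two segments in the inventory coincide on all 7 features. (They do differ in [continuant], [coronal] and [dorsal], which are not among the given features.)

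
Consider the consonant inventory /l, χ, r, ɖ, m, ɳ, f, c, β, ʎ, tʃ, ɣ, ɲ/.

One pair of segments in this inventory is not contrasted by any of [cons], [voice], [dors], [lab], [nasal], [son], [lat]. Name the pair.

On the given features, /c/ and /χ/ have an identical profile: [+consonantal], [-voice], [+dorsal], [-labial], [-nasal], [-sonorant], [-lateral]. No other two segments in the inventory coincide on all 7 features. (They do differ in [continuant], [high] and [back], which are not among the given features.)

c, χ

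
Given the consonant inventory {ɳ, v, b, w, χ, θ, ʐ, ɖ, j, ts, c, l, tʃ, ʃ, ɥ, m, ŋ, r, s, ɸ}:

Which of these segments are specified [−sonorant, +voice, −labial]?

ʐ, ɖ

Checking each segment against [−sonorant], [+voice], [−labial]: /ʐ/ (voiced retroflex fricative), /ɖ/ (voiced retroflex stop) satisfy every feature; every other segment in the inventory fails at least one.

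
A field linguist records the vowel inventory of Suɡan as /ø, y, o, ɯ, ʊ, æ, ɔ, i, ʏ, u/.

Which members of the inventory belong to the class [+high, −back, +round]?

y, ʏ

Checking each segment against [+high], [−back], [+round]: /y/ (high front rounded tense vowel), /ʏ/ (high front rounded lax vowel) satisfy every feature; every other segment in the inventory fails at least one.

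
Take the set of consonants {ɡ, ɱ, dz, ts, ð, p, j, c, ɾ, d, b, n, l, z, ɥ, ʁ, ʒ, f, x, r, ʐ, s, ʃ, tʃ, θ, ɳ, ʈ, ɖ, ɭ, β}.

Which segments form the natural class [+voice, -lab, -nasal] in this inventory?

Checking each segment against [+voice], [-labial], [-nasal]: /ɡ/ (voiced velar stop), /dz/ (voiced alveolar affricate), /ð/ (voiced dental fricative), /j/ (palatal glide), /ɾ/ (alveolar tap), /d/ (voiced alveolar stop), among others, satisfy every feature; every other segment in the inventory fails at least one.

ɡ, dz, ð, j, ɾ, d, l, z, ʁ, ʒ, r, ʐ, ɖ, ɭ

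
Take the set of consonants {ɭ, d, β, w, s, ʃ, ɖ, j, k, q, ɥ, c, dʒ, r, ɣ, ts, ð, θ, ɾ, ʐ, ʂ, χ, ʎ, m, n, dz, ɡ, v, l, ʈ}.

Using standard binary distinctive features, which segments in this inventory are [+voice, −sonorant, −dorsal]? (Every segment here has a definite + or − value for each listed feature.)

Checking each segment against [+voice], [−sonorant], [−dorsal]: /d/ (voiced alveolar stop), /β/ (voiced bilabial fricative), /ɖ/ (voiced retroflex stop), /dʒ/ (voiced postalveolar affricate), /ð/ (voiced dental fricative), /ʐ/ (voiced retroflex fricative), among others, satisfy every feature; every other segment in the inventory fails at least one.

d, β, ɖ, dʒ, ð, ʐ, dz, v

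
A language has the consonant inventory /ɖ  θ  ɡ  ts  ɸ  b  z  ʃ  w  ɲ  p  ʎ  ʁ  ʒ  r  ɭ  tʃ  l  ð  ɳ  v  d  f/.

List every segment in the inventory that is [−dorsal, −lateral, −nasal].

ɖ, θ, ts, ɸ, b, z, ʃ, p, ʒ, r, tʃ, ð, v, d, f

Eliminate segments failing any feature: /ɡ, w, ɲ, ʎ, ʁ/ are [+dorsal]; /ɭ, l/ are [+lateral]; /ɳ/ is [+nasal]. The remaining /ɖ, θ, ts, ɸ, b, z, ʃ, p, ʒ, r, tʃ, ð, v, d, f/ satisfy [−dorsal], [−lateral], [−nasal].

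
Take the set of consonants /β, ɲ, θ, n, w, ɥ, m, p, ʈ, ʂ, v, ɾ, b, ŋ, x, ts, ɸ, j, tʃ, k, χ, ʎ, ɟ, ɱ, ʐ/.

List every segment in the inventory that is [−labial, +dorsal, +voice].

ɲ, ŋ, j, ʎ, ɟ

Eliminate segments failing any feature: /β, w, ɥ, m, p, v, b, ɸ, ɱ/ are [+labial]; /θ, n, ʈ, ʂ, ɾ, ts, tʃ, ʐ/ are [−dorsal]; /x, k, χ/ are [−voice]. The remaining /ɲ, ŋ, j, ʎ, ɟ/ satisfy [−labial], [+dorsal], [+voice].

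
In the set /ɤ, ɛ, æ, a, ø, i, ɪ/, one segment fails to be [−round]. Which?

/i, ɤ, ɪ, æ, ɛ, a/ are all [−round]; /ø/ (mid front rounded tense vowel) is [+round].

ø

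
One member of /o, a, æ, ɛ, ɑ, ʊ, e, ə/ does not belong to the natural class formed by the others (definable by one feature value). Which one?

[high] groups all but one: /o, a, æ, ɑ, e, ə, ɛ/ share [−high] while /ʊ/ (high back rounded lax vowel) alone is [+high]. Removing any other segment would not leave a single-feature class that excludes it.

ʊ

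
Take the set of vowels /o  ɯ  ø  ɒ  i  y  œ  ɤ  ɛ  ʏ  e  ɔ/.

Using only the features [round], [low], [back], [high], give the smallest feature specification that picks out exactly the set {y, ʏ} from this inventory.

Every target segment is [+high], [+round]; each remaining inventory member fails at least one of these. Each conjunct is needed — [+round] alone would also admit /o, ø, ɒ, œ, …/; [+high] alone would also admit /ɯ, i/ — and no other single listed feature has exactly this extension, so two is the minimum.

[+high, +round]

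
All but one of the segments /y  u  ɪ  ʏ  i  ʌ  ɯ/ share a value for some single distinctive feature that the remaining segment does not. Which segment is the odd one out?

ʌ

The remaining segments after removing /ʌ/ share [+high]; /ʌ/ (mid back unrounded lax vowel) is [−high]. For every other candidate removal, the leftover set fails to share any single feature value that the removed segment lacks.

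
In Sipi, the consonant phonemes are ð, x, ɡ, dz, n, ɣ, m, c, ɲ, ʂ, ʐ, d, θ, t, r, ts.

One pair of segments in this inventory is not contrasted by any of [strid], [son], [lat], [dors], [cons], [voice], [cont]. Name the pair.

/m/ (bilabial nasal) and /n/ (alveolar nasal) are both [-strident], [+sonorant], [-lateral], [-dorsal], [+consonantal], [+voice], [-continuant], so none of the listed features separates them. (They do differ in [labial] and [coronal], which are not among the given features.) Every other pair in the inventory differs on at least one listed feature.

m, n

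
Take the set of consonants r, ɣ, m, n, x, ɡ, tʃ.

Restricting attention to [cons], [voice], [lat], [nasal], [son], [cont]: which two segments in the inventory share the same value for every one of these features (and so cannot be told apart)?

m, n

Both /m/ and /n/ are [+consonantal], [+voice], [−lateral], [+nasal], [+sonorant], [−continuant]. Since the list omits [labial] and [coronal] — which do distinguish the bilabial nasal from the alveolar nasal — this pair collapses; all other pairs remain distinct.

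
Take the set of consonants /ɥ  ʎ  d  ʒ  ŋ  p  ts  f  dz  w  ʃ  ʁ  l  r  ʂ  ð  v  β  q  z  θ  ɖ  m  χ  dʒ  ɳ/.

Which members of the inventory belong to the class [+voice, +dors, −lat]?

ɥ, ŋ, w, ʁ

The [+voice] segments are /ɥ, ʎ, d, ʒ, ŋ, dz, w, ʁ, l, r, ð, v, β, z, ɖ, m, dʒ, ɳ/.
Within that set, [+dorsal] gives /ɥ, ʎ, ŋ, w, ʁ/.
Among these, [−lateral] leaves /ɥ, ŋ, w, ʁ/.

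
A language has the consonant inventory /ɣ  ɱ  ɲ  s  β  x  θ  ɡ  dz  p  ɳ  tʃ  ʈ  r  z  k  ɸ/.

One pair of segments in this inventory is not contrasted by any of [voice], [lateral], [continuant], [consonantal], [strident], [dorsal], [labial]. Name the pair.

Both /ɡ/ and /ɲ/ are [+voice], [−lateral], [−continuant], [+consonantal], [−strident], [+dorsal], [−labial]. Since the list omits [sonorant], [nasal] and [back] — which do distinguish the voiced velar stop from the palatal nasal — this pair collapses; all other pairs remain distinct.

ɡ, ɲ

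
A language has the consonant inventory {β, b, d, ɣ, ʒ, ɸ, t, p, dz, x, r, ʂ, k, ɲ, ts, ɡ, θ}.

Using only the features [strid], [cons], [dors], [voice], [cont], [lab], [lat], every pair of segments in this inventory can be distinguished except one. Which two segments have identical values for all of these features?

ɲ, ɡ

/ɲ/ (palatal nasal) and /ɡ/ (voiced velar stop) are both [-strident], [+consonantal], [+dorsal], [+voice], [-continuant], [-labial], [-lateral], so none of the listed features separates them. (They do differ in [sonorant], [nasal] and [back], which are not among the given features.) Every other pair in the inventory differs on at least one listed feature.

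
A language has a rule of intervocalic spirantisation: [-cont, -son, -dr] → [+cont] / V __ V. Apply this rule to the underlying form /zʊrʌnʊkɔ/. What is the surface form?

Only /k/ occurs between two vowels (/ʊ/ __ /ɔ/) and matches the structural description. It is a voiceless velar stop, so [-cont, -son, -dr] holds; changing it to [+continuant] with all other features held fixed yields /x/ (voiceless velar fricative). No other segment meets both the structural description and the environment, so the output is [zʊrʌnʊxɔ].

[zʊrʌnʊxɔ]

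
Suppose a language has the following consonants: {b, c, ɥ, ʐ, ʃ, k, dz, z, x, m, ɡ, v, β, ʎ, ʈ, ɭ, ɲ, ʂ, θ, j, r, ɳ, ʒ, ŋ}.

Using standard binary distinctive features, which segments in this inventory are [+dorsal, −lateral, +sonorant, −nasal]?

ɥ, j

Among the inventory, the [+dorsal] segments are /c, ɥ, k, x, ɡ, ʎ, ɲ, j, ŋ/.
Of those, [−lateral] gives /c, ɥ, k, x, ɡ, ɲ, j, ŋ/.
Among these, [+sonorant] gives /ɥ, ɲ, j, ŋ/.
Then [−nasal] leaves /ɥ, j/.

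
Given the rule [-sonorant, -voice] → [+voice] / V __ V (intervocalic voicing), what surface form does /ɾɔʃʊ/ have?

[ɾɔʒʊ]

The only segment in the rule's environment that also matches [-sonorant, -voice] is /ʃ/. Applying [+voice] turns the voiceless postalveolar fricative into /ʒ/ (voiced postalveolar fricative), giving [ɾɔʒʊ].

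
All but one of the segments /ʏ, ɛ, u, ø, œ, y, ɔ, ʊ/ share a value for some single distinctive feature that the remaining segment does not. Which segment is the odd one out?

ɛ

/ʏ, œ, ø, ɔ, y, u, ʊ/ are all [+round], but /ɛ/ (mid front unrounded lax vowel) is [-round]. No other single segment can be removed to leave a set sharing one feature value that the removed segment lacks, so /ɛ/ is the odd one out.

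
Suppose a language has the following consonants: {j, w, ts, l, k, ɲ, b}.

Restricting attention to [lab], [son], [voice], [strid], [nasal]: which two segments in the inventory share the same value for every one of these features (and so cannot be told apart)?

l, j

On the given features, /l/ and /j/ have an identical profile: [−labial], [+sonorant], [+voice], [−strident], [−nasal]. No other two segments in the inventory coincide on all 5 features. (They do differ in [lateral] and [dorsal], which are not among the given features.)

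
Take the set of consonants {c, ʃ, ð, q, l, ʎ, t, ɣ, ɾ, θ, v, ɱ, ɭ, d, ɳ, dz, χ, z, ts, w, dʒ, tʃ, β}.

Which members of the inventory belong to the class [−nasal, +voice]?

Checking each segment against [−nasal], [+voice]: /ð/ (voiced dental fricative), /l/ (alveolar lateral approximant), /ʎ/ (palatal lateral approximant), /ɣ/ (voiced velar fricative), /ɾ/ (alveolar tap), /v/ (voiced labiodental fricative), among others, satisfy every feature; every other segment in the inventory fails at least one.

ð, l, ʎ, ɣ, ɾ, v, ɭ, d, dz, z, w, dʒ, β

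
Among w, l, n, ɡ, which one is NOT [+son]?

Every segment except /ɡ/ is [+sonorant]. /ɡ/ (voiced velar stop) is [−sonorant], so it is the exception.

ɡ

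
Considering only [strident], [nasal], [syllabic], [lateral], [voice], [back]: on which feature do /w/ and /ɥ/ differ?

/w/ is the labial-velar glide and /ɥ/ is the labial-palatal glide. Both are [−strident], [−nasal], [−syllabic], [−lateral], [+voice]. /w/ is [+back] while /ɥ/ is [−back], so the distinguishing feature is [back].

[back]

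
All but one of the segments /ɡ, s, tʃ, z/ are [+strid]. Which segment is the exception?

ɡ

Every segment except /ɡ/ is [+strident]. /ɡ/ (voiced velar stop) is [−strident], so it is the exception.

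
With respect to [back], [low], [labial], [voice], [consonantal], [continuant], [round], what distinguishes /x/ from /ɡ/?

/x/ (voiceless velar fricative) and /ɡ/ (voiced velar stop) agree on [+back], [-low], [-labial], [+consonantal], [-round]. They differ on [voice] (/x/ [-], /ɡ/ [+]), [continuant] (/x/ [+], /ɡ/ [-]).

[voice], [continuant]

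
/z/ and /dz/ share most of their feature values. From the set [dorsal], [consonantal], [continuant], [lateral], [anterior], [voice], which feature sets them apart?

/z/ is the voiced alveolar fricative and /dz/ is the voiced alveolar affricate. Both are [-dorsal], [+consonantal], [-lateral], [+anterior], [+voice]. /z/ is [+continuant] while /dz/ is [-continuant], so the distinguishing feature is [continuant].

[continuant]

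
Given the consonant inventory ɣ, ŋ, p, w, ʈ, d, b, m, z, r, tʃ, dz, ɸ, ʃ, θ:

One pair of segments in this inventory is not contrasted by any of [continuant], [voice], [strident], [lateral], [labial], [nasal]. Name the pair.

r, ɣ

Both /r/ and /ɣ/ are [+continuant], [+voice], [-strident], [-lateral], [-labial], [-nasal]. Since the list omits [sonorant], [coronal] and [dorsal] — which do distinguish the alveolar trill from the voiced velar fricative — this pair collapses; all other pairs remain distinct.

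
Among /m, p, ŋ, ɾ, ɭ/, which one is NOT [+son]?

/ɾ, ɭ, m, ŋ/ are all [+sonorant]; /p/ (voiceless bilabial stop) is [-sonorant].

p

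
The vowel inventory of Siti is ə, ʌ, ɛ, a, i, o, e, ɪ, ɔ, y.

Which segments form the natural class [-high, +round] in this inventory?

o, ɔ

Eliminate segments failing any feature: /ə, ʌ, ɛ, a, e/ are [-round]; /i, ɪ, y/ are [+high]. The remaining /o, ɔ/ satisfy [-high], [+round].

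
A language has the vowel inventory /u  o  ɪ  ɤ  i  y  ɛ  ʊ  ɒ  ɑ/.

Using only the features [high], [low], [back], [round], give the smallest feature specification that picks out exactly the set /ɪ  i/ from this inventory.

[+high, -round]

/ɪ, i/ are all [+high], [-round], and no other segment in the inventory matches both values. Dropping any one of them over-generates: [-round] alone would also admit /ɤ, ɛ, ɑ/; [+high] alone would also admit /u, y, ʊ/. No other single listed feature picks out exactly this set either, so fewer than two features will not do.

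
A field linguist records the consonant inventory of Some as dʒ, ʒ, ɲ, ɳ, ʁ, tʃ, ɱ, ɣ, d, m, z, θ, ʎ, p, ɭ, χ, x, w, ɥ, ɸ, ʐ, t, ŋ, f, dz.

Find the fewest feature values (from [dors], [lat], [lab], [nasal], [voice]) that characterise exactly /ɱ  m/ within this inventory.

[+nasal, +lab]

Every target segment is [+nasal], [+labial]; each remaining inventory member fails at least one of these. Each conjunct is needed — [+labial] alone would also admit /p, w, ɥ, ɸ, …/; [+nasal] alone would also admit /ɲ, ɳ, ŋ/ — and no other single listed feature has exactly this extension, so two is the minimum.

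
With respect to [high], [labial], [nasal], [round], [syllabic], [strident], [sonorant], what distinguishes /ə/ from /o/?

[labial], [round]

/ə/ (mid central vowel (schwa)) and /o/ (mid back rounded tense vowel) agree on [−high], [−nasal], [+syllabic], [−strident], [+sonorant]. They differ on [labial] (/ə/ [−], /o/ [+]), [round] (/ə/ [−], /o/ [+]).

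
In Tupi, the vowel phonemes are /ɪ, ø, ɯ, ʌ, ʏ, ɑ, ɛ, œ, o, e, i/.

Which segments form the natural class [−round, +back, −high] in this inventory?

Checking each segment against [−round], [+back], [−high]: /ʌ/ (mid back unrounded lax vowel), /ɑ/ (low back unrounded vowel) satisfy every feature; every other segment in the inventory fails at least one.

ʌ, ɑ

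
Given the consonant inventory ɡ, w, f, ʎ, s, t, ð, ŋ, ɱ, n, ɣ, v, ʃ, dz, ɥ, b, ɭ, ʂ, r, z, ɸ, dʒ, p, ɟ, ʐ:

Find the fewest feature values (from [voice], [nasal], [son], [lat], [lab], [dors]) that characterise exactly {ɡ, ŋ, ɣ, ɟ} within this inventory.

Every target segment is [-lateral], [-labial], [+dorsal]; each remaining inventory member fails at least one of these. Each conjunct is needed — [-labial, +dorsal] alone would also admit /ʎ/; [-lateral, +dorsal] alone would also admit /w, ɥ/; [-lateral, -labial] alone would also admit /s, t, ð, n, …/ — and no other combination of two listed features has exactly this extension, so three is the minimum.

[-lat, -lab, +dors]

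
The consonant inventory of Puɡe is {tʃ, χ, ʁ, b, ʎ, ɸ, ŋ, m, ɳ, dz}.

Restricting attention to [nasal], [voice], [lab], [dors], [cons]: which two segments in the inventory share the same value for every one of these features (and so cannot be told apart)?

On the given features, /ʁ/ and /ʎ/ have an identical profile: [-nasal], [+voice], [-labial], [+dorsal], [+consonantal]. No other two segments in the inventory coincide on all 5 features. (They do differ in [lateral], [high] and [back], which are not among the given features.)

ʁ, ʎ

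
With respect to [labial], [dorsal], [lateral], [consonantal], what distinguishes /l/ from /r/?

[lateral]

/l/ (alveolar lateral approximant) and /r/ (alveolar trill) agree on [−labial], [−dorsal], [+consonantal]. They differ on [lateral] (/l/ [+], /r/ [−]).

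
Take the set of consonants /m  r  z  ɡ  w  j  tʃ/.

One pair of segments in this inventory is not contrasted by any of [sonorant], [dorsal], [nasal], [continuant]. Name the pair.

w, j

Both /w/ and /j/ are [+sonorant], [+dorsal], [-nasal], [+continuant]. Since the list omits [labial], [round] and [back] — which do distinguish the labial-velar glide from the palatal glide — this pair collapses; all other pairs remain distinct.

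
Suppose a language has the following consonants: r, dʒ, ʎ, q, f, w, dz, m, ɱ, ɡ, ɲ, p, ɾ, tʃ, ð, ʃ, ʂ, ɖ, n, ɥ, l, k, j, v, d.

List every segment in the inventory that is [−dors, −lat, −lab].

r, dʒ, dz, ɾ, tʃ, ð, ʃ, ʂ, ɖ, n, d

The [−dorsal] segments are /r, dʒ, f, dz, m, ɱ, p, ɾ, tʃ, ð, ʃ, ʂ, ɖ, n, l, v, d/.
Then [−lateral] gives /r, dʒ, f, dz, m, ɱ, p, ɾ, tʃ, ð, ʃ, ʂ, ɖ, n, v, d/.
Of those, [−labial] leaves /r, dʒ, dz, ɾ, tʃ, ð, ʃ, ʂ, ɖ, n, d/.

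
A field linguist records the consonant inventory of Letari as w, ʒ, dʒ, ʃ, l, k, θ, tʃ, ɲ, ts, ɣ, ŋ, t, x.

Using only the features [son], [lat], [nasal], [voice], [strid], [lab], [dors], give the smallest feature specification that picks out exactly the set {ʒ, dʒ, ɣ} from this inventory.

/ʒ, dʒ, ɣ/ are all [−sonorant], [+voice], and no other segment in the inventory matches both values. Dropping any one of them over-generates: [+voice] alone would also admit /w, l, ɲ, ŋ/; [−sonorant] alone would also admit /ʃ, k, θ, tʃ, …/. No other single listed feature picks out exactly this set either, so fewer than two features will not do.

[−son, +voice]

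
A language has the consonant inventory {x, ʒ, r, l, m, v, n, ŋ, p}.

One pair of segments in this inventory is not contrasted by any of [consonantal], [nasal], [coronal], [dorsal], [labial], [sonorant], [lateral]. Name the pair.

/v/ (voiced labiodental fricative) and /p/ (voiceless bilabial stop) are both [+consonantal], [-nasal], [-coronal], [-dorsal], [+labial], [-sonorant], [-lateral], so none of the listed features separates them. (They do differ in [voice] and [continuant], which are not among the given features.) Every other pair in the inventory differs on at least one listed feature.

v, p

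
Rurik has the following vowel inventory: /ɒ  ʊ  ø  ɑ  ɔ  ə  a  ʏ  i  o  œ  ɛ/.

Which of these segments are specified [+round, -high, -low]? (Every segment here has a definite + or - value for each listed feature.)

Eliminate segments failing any feature: /ɒ/ is [+low]; /ʊ, ʏ/ are [+high]; /ɑ, ə, a, i, ɛ/ are [-round]. The remaining /ø, ɔ, o, œ/ satisfy [+round], [-high], [-low].

ø, ɔ, o, œ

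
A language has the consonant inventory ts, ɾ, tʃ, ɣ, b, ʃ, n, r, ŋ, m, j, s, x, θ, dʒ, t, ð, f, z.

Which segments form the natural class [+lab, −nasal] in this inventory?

Eliminate segments failing any feature: /ts, ɾ, tʃ, ɣ, ʃ, n, r, ŋ, j, s, x, θ, dʒ, t, ð, z/ are [−labial]; /m/ is [+nasal]. The remaining /b, f/ satisfy [+labial], [−nasal].

b, f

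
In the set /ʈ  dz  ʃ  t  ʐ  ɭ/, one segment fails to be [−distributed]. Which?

ʃ

Every segment except /ʃ/ is [−distributed]. /ʃ/ (voiceless postalveolar fricative) is [+distributed], so it is the exception.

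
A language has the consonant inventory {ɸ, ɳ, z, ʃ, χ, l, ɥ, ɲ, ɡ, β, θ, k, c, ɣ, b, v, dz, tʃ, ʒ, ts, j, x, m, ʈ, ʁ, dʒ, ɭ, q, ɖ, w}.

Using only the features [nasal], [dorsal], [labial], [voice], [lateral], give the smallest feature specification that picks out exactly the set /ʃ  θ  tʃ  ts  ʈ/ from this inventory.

/ʃ, θ, tʃ, ts, ʈ/ are all [-voice], [-labial], [-dorsal], and no other segment in the inventory matches all three values. Dropping any one of them over-generates: [-labial, -dorsal] alone would also admit /ɳ, z, l, dz, …/; [-voice, -dorsal] alone would also admit /ɸ/; [-voice, -labial] alone would also admit /χ, k, c, x, …/. No other combination of two listed features picks out exactly this set either, so fewer than three features will not do.

[-voice, -labial, -dorsal]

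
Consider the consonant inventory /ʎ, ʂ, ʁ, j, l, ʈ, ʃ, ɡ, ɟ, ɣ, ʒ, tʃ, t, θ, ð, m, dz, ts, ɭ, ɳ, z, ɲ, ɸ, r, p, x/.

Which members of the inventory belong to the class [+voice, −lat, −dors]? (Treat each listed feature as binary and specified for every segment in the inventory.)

ʒ, ð, m, dz, ɳ, z, r

Checking each segment against [+voice], [−lateral], [−dorsal]: /ʒ/ (voiced postalveolar fricative), /ð/ (voiced dental fricative), /m/ (bilabial nasal), /dz/ (voiced alveolar affricate), /ɳ/ (retroflex nasal), /z/ (voiced alveolar fricative), among others, satisfy every feature; every other segment in the inventory fails at least one.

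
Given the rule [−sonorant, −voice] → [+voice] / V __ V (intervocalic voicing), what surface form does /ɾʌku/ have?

[ɾʌɡu]

Only /k/ occurs between two vowels (/ʌ/ __ /u/) and matches the structural description. It is a voiceless velar stop, so [−sonorant, −voice] holds; changing it to [+voice] with all other features held fixed yields /ɡ/ (voiced velar stop). No other segment meets both the structural description and the environment, so the output is [ɾʌɡu].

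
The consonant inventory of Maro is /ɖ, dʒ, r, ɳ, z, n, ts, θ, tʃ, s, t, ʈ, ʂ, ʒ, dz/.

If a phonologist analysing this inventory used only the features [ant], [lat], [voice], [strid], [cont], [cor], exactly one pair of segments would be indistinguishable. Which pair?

On the given features, /ɖ/ and /ɳ/ have an identical profile: [−anterior], [−lateral], [+voice], [−strident], [−continuant], [+coronal]. No other two segments in the inventory coincide on all 6 features. (They do differ in [sonorant] and [nasal], which are not among the given features.)

ɖ, ɳ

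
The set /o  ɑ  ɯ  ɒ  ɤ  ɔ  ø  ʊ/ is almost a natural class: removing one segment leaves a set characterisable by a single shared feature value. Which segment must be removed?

ø

The remaining segments after removing /ø/ share [+back]; /ø/ (mid front rounded tense vowel) is [−back]. For every other candidate removal, the leftover set fails to share any single feature value that the removed segment lacks.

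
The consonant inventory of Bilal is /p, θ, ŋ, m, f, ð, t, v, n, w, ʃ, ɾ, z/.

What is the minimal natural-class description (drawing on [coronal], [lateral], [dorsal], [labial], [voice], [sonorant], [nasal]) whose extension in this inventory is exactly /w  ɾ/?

[+sonorant, −nasal]

Every target segment is [+sonorant], [−nasal]; each remaining inventory member fails at least one of these. Each conjunct is needed — [−nasal] alone would also admit /p, θ, f, ð, …/; [+sonorant] alone would also admit /ŋ, m, n/ — and no other single listed feature has exactly this extension, so two is the minimum.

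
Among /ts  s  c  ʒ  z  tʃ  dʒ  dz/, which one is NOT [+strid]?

/c/ is the voiceless palatal stop, which is [−strident]; the rest — /ts, dʒ, dz, tʃ, z, ʒ, s/ — are [+strident].

c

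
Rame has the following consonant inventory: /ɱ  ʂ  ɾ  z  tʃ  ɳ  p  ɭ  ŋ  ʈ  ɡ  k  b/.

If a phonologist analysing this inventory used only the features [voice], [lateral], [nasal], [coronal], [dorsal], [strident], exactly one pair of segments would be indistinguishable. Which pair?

tʃ, ʂ

On the given features, /tʃ/ and /ʂ/ have an identical profile: [−voice], [−lateral], [−nasal], [+coronal], [−dorsal], [+strident]. No other two segments in the inventory coincide on all 6 features. (They do differ in [continuant] and [distributed], which are not among the given features.)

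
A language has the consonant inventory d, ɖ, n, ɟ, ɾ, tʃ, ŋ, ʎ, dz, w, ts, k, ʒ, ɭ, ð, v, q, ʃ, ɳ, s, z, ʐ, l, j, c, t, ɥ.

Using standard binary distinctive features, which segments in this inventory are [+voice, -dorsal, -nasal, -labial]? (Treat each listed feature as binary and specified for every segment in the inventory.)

d, ɖ, ɾ, dz, ʒ, ɭ, ð, z, ʐ, l

Checking each segment against [+voice], [-dorsal], [-nasal], [-labial]: /d/ (voiced alveolar stop), /ɖ/ (voiced retroflex stop), /ɾ/ (alveolar tap), /dz/ (voiced alveolar affricate), /ʒ/ (voiced postalveolar fricative), /ɭ/ (retroflex lateral approximant), among others, satisfy every feature; every other segment in the inventory fails at least one.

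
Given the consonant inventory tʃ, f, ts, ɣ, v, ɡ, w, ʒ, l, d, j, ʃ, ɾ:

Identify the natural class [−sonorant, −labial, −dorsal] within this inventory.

First, the [−sonorant] segments are /tʃ, f, ts, ɣ, v, ɡ, ʒ, d, ʃ/.
Of those, [−labial] gives /tʃ, ts, ɣ, ɡ, ʒ, d, ʃ/.
Then [−dorsal] leaves /tʃ, ts, ʒ, d, ʃ/.

tʃ, ts, ʒ, d, ʃ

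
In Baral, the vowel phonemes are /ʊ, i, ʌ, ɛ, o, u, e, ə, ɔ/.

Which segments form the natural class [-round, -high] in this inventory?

Checking each segment against [-round], [-high]: /ʌ/ (mid back unrounded lax vowel), /ɛ/ (mid front unrounded lax vowel), /e/ (mid front unrounded tense vowel), /ə/ (mid central vowel (schwa)) satisfy every feature; every other segment in the inventory fails at least one.

ʌ, ɛ, e, ə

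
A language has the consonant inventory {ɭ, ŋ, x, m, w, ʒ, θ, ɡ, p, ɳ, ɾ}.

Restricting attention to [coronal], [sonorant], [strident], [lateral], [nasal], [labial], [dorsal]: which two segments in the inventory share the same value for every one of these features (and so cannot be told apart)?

/x/ (voiceless velar fricative) and /ɡ/ (voiced velar stop) are both [−coronal], [−sonorant], [−strident], [−lateral], [−nasal], [−labial], [+dorsal], so none of the listed features separates them. (They do differ in [voice] and [continuant], which are not among the given features.) Every other pair in the inventory differs on at least one listed feature.

x, ɡ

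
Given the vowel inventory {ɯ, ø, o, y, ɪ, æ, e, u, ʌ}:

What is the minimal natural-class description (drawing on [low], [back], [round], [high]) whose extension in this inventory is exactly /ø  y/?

The class [−back], [+round] has exactly /ø, y/ as its extension in this inventory. No smaller conjunction from the listed features achieves this: [+round] alone would also admit /o, u/; [−back] alone would also admit /ɪ, æ, e/; and checking the remaining single features turns up none with this extension.

[−back, +round]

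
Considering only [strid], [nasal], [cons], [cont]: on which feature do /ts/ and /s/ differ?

The two segments share [+strident], [-nasal], [+consonantal]. The only feature from the list on which they differ: /ts/ is [-continuant] while /s/ is [+continuant].

[continuant]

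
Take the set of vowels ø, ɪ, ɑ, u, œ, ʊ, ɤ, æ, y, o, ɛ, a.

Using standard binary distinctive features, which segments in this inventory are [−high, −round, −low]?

Among the inventory, the [−high] segments are /ø, ɑ, œ, ɤ, æ, o, ɛ, a/.
Intersecting with [−round] gives /ɑ, ɤ, æ, ɛ, a/.
Among these, [−low] leaves /ɤ, ɛ/.

ɤ, ɛ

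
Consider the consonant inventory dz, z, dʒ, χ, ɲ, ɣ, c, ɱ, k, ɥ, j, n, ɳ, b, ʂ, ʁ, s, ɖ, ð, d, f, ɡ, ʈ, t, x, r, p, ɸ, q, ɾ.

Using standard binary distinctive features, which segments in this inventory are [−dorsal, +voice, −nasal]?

Checking each segment against [−dorsal], [+voice], [−nasal]: /dz/ (voiced alveolar affricate), /z/ (voiced alveolar fricative), /dʒ/ (voiced postalveolar affricate), /b/ (voiced bilabial stop), /ɖ/ (voiced retroflex stop), /ð/ (voiced dental fricative), among others, satisfy every feature; every other segment in the inventory fails at least one.

dz, z, dʒ, b, ɖ, ð, d, r, ɾ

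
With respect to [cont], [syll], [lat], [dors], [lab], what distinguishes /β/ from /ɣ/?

/β/ (voiced bilabial fricative) and /ɣ/ (voiced velar fricative) agree on [+continuant], [-syllabic], [-lateral]. They differ on [labial] (/β/ [+], /ɣ/ [-]), [dorsal] (/β/ [-], /ɣ/ [+]).

[labial], [dorsal]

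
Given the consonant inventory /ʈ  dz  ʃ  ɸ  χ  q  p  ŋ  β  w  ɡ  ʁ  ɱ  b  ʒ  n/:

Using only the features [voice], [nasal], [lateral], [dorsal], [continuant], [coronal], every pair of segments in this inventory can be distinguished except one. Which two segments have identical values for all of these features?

ʁ, w

/ʁ/ (voiced uvular fricative) and /w/ (labial-velar glide) are both [+voice], [−nasal], [−lateral], [+dorsal], [+continuant], [−coronal], so none of the listed features separates them. (They do differ in [labial], [round] and [high], which are not among the given features.) Every other pair in the inventory differs on at least one listed feature.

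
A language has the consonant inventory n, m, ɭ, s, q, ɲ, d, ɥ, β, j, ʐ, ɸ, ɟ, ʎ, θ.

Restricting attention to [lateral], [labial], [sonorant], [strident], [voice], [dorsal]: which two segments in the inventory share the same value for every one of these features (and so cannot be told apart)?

ɲ, j

/ɲ/ (palatal nasal) and /j/ (palatal glide) are both [−lateral], [−labial], [+sonorant], [−strident], [+voice], [+dorsal], so none of the listed features separates them. (They do differ in [nasal] and [continuant], which are not among the given features.) Every other pair in the inventory differs on at least one listed feature.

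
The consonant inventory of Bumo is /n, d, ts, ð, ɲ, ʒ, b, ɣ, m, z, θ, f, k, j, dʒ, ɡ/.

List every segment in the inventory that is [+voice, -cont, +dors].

Eliminate segments failing any feature: /n, d, b, m, dʒ/ are [-dorsal]; /ts, θ, f, k/ are [-voice]; /ð, ʒ, ɣ, z, j/ are [+continuant]. The remaining /ɲ, ɡ/ satisfy [+voice], [-continuant], [+dorsal].

ɲ, ɡ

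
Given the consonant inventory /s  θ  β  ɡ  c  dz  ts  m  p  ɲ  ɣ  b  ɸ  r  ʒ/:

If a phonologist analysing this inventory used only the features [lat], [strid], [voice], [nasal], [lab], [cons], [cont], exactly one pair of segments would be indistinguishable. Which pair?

On the given features, /r/ and /ɣ/ have an identical profile: [−lateral], [−strident], [+voice], [−nasal], [−labial], [+consonantal], [+continuant]. No other two segments in the inventory coincide on all 7 features. (They do differ in [sonorant], [coronal] and [dorsal], which are not among the given features.)

r, ɣ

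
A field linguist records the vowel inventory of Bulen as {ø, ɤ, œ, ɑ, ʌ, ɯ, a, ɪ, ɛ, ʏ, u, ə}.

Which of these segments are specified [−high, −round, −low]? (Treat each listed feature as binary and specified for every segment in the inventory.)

Checking each segment against [−high], [−round], [−low]: /ɤ/ (mid back unrounded tense vowel), /ʌ/ (mid back unrounded lax vowel), /ɛ/ (mid front unrounded lax vowel), /ə/ (mid central vowel (schwa)) satisfy every feature; every other segment in the inventory fails at least one.

ɤ, ʌ, ɛ, ə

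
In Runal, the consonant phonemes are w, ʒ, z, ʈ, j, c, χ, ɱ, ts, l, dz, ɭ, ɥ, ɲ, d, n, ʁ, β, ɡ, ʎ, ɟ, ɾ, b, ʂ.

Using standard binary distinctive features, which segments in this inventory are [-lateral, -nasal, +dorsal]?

Checking each segment against [-lateral], [-nasal], [+dorsal]: /w/ (labial-velar glide), /j/ (palatal glide), /c/ (voiceless palatal stop), /χ/ (voiceless uvular fricative), /ɥ/ (labial-palatal glide), /ʁ/ (voiced uvular fricative), among others, satisfy every feature; every other segment in the inventory fails at least one.

w, j, c, χ, ɥ, ʁ, ɡ, ɟ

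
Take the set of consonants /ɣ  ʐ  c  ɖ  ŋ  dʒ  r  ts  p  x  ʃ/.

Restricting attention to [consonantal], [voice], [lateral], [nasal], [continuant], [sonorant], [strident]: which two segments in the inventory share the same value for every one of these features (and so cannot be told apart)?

Both /p/ and /c/ are [+consonantal], [−voice], [−lateral], [−nasal], [−continuant], [−sonorant], [−strident]. Since the list omits [labial] and [dorsal] — which do distinguish the voiceless bilabial stop from the voiceless palatal stop — this pair collapses; all other pairs remain distinct.

p, c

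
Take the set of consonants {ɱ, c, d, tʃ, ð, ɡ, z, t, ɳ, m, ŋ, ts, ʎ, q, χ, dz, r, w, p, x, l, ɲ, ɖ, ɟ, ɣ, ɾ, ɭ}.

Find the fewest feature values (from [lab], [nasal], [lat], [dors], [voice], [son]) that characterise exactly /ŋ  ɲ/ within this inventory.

[+nasal, +dors]

The class [+nasal], [+dorsal] has exactly /ŋ, ɲ/ as its extension in this inventory. No smaller conjunction from the listed features achieves this: [+dorsal] alone would also admit /c, ɡ, ʎ, q, …/; [+nasal] alone would also admit /ɱ, ɳ, m/; and checking the remaining single features turns up none with this extension.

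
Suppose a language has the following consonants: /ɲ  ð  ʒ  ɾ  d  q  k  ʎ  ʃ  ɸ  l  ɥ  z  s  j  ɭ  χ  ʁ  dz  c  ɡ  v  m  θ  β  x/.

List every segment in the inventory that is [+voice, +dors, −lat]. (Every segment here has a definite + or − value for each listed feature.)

Eliminate segments failing any feature: /ð, ʒ, ɾ, d, l, z, ɭ, dz, v, m, β/ are [−dorsal]; /q, k, ʃ, ɸ, s, χ, c, θ, x/ are [−voice]; /ʎ/ is [+lateral]. The remaining /ɲ, ɥ, j, ʁ, ɡ/ satisfy [+voice], [+dorsal], [−lateral].

ɲ, ɥ, j, ʁ, ɡ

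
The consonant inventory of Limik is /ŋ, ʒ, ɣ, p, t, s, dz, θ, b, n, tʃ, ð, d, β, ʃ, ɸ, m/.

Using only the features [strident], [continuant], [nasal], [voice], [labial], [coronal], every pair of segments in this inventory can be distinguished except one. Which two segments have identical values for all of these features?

/ʃ/ (voiceless postalveolar fricative) and /s/ (voiceless alveolar fricative) are both [+strident], [+continuant], [−nasal], [−voice], [−labial], [+coronal], so none of the listed features separates them. (They do differ in [anterior] and [distributed], which are not among the given features.) Every other pair in the inventory differs on at least one listed feature.

ʃ, s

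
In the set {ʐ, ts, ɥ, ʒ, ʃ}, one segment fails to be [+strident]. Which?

Every segment except /ɥ/ is [+strident]. /ɥ/ (labial-palatal glide) is [−strident], so it is the exception.

ɥ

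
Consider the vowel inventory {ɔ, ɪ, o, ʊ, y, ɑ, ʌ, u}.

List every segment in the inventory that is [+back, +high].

ʊ, u

Among the inventory, the [+back] segments are /ɔ, o, ʊ, ɑ, ʌ, u/.
Among these, [+high] leaves /ʊ, u/.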